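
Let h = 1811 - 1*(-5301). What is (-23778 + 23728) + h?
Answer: 7062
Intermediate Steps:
h = 7112 (h = 1811 + 5301 = 7112)
(-23778 + 23728) + h = (-23778 + 23728) + 7112 = -50 + 7112 = 7062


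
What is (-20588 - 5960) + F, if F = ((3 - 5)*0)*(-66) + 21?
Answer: -26527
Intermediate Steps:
F = 21 (F = -2*0*(-66) + 21 = 0*(-66) + 21 = 0 + 21 = 21)
(-20588 - 5960) + F = (-20588 - 5960) + 21 = -26548 + 21 = -26527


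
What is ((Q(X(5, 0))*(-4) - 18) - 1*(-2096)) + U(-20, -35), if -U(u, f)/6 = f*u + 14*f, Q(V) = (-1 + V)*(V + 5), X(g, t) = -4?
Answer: 838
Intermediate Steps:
Q(V) = (-1 + V)*(5 + V)
U(u, f) = -84*f - 6*f*u (U(u, f) = -6*(f*u + 14*f) = -6*(14*f + f*u) = -84*f - 6*f*u)
((Q(X(5, 0))*(-4) - 18) - 1*(-2096)) + U(-20, -35) = (((-5 + (-4)² + 4*(-4))*(-4) - 18) - 1*(-2096)) - 6*(-35)*(14 - 20) = (((-5 + 16 - 16)*(-4) - 18) + 2096) - 6*(-35)*(-6) = ((-5*(-4) - 18) + 2096) - 1260 = ((20 - 18) + 2096) - 1260 = (2 + 2096) - 1260 = 2098 - 1260 = 838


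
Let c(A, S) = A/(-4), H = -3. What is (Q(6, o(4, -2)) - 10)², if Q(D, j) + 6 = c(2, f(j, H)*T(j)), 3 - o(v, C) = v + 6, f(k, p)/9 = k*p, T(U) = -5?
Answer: 1089/4 ≈ 272.25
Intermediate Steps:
f(k, p) = 9*k*p (f(k, p) = 9*(k*p) = 9*k*p)
o(v, C) = -3 - v (o(v, C) = 3 - (v + 6) = 3 - (6 + v) = 3 + (-6 - v) = -3 - v)
c(A, S) = -A/4 (c(A, S) = A*(-¼) = -A/4)
Q(D, j) = -13/2 (Q(D, j) = -6 - ¼*2 = -6 - ½ = -13/2)
(Q(6, o(4, -2)) - 10)² = (-13/2 - 10)² = (-33/2)² = 1089/4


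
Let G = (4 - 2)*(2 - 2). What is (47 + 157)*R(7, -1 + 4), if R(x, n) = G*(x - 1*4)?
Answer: 0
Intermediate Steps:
G = 0 (G = 2*0 = 0)
R(x, n) = 0 (R(x, n) = 0*(x - 1*4) = 0*(x - 4) = 0*(-4 + x) = 0)
(47 + 157)*R(7, -1 + 4) = (47 + 157)*0 = 204*0 = 0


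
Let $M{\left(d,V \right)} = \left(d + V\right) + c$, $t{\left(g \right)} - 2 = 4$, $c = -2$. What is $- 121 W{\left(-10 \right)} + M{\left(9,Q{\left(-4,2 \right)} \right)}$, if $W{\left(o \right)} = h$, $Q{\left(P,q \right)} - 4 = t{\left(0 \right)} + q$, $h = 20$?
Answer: $-2401$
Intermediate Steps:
$t{\left(g \right)} = 6$ ($t{\left(g \right)} = 2 + 4 = 6$)
$Q{\left(P,q \right)} = 10 + q$ ($Q{\left(P,q \right)} = 4 + \left(6 + q\right) = 10 + q$)
$M{\left(d,V \right)} = -2 + V + d$ ($M{\left(d,V \right)} = \left(d + V\right) - 2 = \left(V + d\right) - 2 = -2 + V + d$)
$W{\left(o \right)} = 20$
$- 121 W{\left(-10 \right)} + M{\left(9,Q{\left(-4,2 \right)} \right)} = \left(-121\right) 20 + \left(-2 + \left(10 + 2\right) + 9\right) = -2420 + \left(-2 + 12 + 9\right) = -2420 + 19 = -2401$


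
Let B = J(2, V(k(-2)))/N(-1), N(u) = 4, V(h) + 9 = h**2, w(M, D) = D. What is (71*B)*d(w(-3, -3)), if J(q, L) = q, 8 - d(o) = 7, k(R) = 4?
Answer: 71/2 ≈ 35.500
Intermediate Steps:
V(h) = -9 + h**2
d(o) = 1 (d(o) = 8 - 1*7 = 8 - 7 = 1)
B = 1/2 (B = 2/4 = (1/4)*2 = 1/2 ≈ 0.50000)
(71*B)*d(w(-3, -3)) = (71*(1/2))*1 = (71/2)*1 = 71/2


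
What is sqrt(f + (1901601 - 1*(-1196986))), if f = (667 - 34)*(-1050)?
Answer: sqrt(2433937) ≈ 1560.1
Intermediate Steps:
f = -664650 (f = 633*(-1050) = -664650)
sqrt(f + (1901601 - 1*(-1196986))) = sqrt(-664650 + (1901601 - 1*(-1196986))) = sqrt(-664650 + (1901601 + 1196986)) = sqrt(-664650 + 3098587) = sqrt(2433937)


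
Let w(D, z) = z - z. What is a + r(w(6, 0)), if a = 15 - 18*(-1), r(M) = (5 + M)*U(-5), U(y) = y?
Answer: 8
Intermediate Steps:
w(D, z) = 0
r(M) = -25 - 5*M (r(M) = (5 + M)*(-5) = -25 - 5*M)
a = 33 (a = 15 - 3*(-6) = 15 + 18 = 33)
a + r(w(6, 0)) = 33 + (-25 - 5*0) = 33 + (-25 + 0) = 33 - 25 = 8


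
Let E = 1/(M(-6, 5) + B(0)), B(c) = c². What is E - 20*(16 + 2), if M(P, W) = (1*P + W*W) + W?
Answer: -8639/24 ≈ -359.96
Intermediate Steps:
M(P, W) = P + W + W² (M(P, W) = (P + W²) + W = P + W + W²)
E = 1/24 (E = 1/((-6 + 5 + 5²) + 0²) = 1/((-6 + 5 + 25) + 0) = 1/(24 + 0) = 1/24 ≈ 0.041667)
E - 20*(16 + 2) = 1/24 - 20*(16 + 2) = 1/24 - 20*18 = 1/24 - 360 = -8639/24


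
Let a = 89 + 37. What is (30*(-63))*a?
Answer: -238140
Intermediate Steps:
a = 126
(30*(-63))*a = (30*(-63))*126 = -1890*126 = -238140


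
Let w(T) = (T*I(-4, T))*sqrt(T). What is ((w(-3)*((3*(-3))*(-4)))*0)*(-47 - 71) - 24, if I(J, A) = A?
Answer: -24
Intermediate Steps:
w(T) = T**(5/2) (w(T) = (T*T)*sqrt(T) = T**2*sqrt(T) = T**(5/2))
((w(-3)*((3*(-3))*(-4)))*0)*(-47 - 71) - 24 = (((-3)**(5/2)*((3*(-3))*(-4)))*0)*(-47 - 71) - 24 = (((9*I*sqrt(3))*(-9*(-4)))*0)*(-118) - 24 = (((9*I*sqrt(3))*36)*0)*(-118) - 24 = ((324*I*sqrt(3))*0)*(-118) - 24 = 0*(-118) - 24 = 0 - 24 = -24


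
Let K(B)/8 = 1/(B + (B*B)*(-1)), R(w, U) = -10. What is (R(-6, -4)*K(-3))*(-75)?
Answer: -500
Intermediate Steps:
K(B) = 8/(B - B**2) (K(B) = 8/(B + (B*B)*(-1)) = 8/(B + B**2*(-1)) = 8/(B - B**2))
(R(-6, -4)*K(-3))*(-75) = -(-80)/((-3)*(-1 - 3))*(-75) = -(-80)*(-1)/(3*(-4))*(-75) = -(-80)*(-1)*(-1)/(3*4)*(-75) = -10*(-2/3)*(-75) = (20/3)*(-75) = -500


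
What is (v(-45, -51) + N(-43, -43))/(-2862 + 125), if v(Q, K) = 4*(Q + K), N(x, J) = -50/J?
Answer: 16462/117691 ≈ 0.13987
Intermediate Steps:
v(Q, K) = 4*K + 4*Q (v(Q, K) = 4*(K + Q) = 4*K + 4*Q)
(v(-45, -51) + N(-43, -43))/(-2862 + 125) = ((4*(-51) + 4*(-45)) - 50/(-43))/(-2862 + 125) = ((-204 - 180) - 50*(-1/43))/(-2737) = (-384 + 50/43)*(-1/2737) = -16462/43*(-1/2737) = 16462/117691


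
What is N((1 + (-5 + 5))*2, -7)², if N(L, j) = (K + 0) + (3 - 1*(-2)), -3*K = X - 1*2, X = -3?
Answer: 400/9 ≈ 44.444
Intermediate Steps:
K = 5/3 (K = -(-3 - 1*2)/3 = -(-3 - 2)/3 = -⅓*(-5) = 5/3 ≈ 1.6667)
N(L, j) = 20/3 (N(L, j) = (5/3 + 0) + (3 - 1*(-2)) = 5/3 + (3 + 2) = 5/3 + 5 = 20/3)
N((1 + (-5 + 5))*2, -7)² = (20/3)² = 400/9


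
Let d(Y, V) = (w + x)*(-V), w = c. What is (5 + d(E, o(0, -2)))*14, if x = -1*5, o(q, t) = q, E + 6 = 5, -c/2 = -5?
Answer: 70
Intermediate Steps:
c = 10 (c = -2*(-5) = 10)
E = -1 (E = -6 + 5 = -1)
x = -5
w = 10
d(Y, V) = -5*V (d(Y, V) = (10 - 5)*(-V) = 5*(-V) = -5*V)
(5 + d(E, o(0, -2)))*14 = (5 - 5*0)*14 = (5 + 0)*14 = 5*14 = 70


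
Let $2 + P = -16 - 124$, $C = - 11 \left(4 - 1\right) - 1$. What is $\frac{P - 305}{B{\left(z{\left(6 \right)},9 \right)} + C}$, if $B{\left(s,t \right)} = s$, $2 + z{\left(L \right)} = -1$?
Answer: $\frac{447}{37} \approx 12.081$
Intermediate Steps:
$z{\left(L \right)} = -3$ ($z{\left(L \right)} = -2 - 1 = -3$)
$C = -34$ ($C = - 11 \left(4 - 1\right) - 1 = \left(-11\right) 3 - 1 = -33 - 1 = -34$)
$P = -142$ ($P = -2 - 140 = -142$)
$\frac{P - 305}{B{\left(z{\left(6 \right)},9 \right)} + C} = \frac{-142 - 305}{-3 - 34} = - \frac{447}{-37} = \left(-447\right) \left(- \frac{1}{37}\right) = \frac{447}{37}$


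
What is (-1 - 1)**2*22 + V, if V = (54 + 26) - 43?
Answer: 125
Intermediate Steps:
V = 37 (V = 80 - 43 = 37)
(-1 - 1)**2*22 + V = (-1 - 1)**2*22 + 37 = (-2)**2*22 + 37 = 4*22 + 37 = 88 + 37 = 125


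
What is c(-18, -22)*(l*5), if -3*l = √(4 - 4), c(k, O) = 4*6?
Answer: 0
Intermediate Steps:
c(k, O) = 24
l = 0 (l = -√(4 - 4)/3 = -√0/3 = -⅓*0 = 0)
c(-18, -22)*(l*5) = 24*(0*5) = 24*0 = 0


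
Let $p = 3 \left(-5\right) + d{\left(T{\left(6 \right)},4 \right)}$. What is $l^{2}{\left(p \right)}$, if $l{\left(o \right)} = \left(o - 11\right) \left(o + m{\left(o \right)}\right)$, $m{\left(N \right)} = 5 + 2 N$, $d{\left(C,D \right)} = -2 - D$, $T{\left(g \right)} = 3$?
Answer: $3444736$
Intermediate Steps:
$p = -21$ ($p = 3 \left(-5\right) - 6 = -15 - 6 = -21$)
$l{\left(o \right)} = \left(-11 + o\right) \left(5 + 3 o\right)$ ($l{\left(o \right)} = \left(o - 11\right) \left(o + \left(5 + 2 o\right)\right) = \left(-11 + o\right) \left(5 + 3 o\right)$)
$l^{2}{\left(p \right)} = \left(-55 - -588 + 3 \left(-21\right)^{2}\right)^{2} = \left(-55 + 588 + 3 \cdot 441\right)^{2} = \left(-55 + 588 + 1323\right)^{2} = 1856^{2} = 3444736$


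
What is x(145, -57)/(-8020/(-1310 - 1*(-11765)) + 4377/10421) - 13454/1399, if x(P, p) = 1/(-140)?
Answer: -836166841943/87134392660 ≈ -9.5963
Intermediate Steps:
x(P, p) = -1/140
x(145, -57)/(-8020/(-1310 - 1*(-11765)) + 4377/10421) - 13454/1399 = -1/(140*(-8020/(-1310 - 1*(-11765)) + 4377/10421)) - 13454/1399 = -1/(140*(-8020/(-1310 + 11765) + 4377*(1/10421))) - 13454*1/1399 = -1/(140*(-8020/10455 + 4377/10421)) - 13454/1399 = -1/(140*(-8020*1/10455 + 4377/10421)) - 13454/1399 = -1/(140*(-1604/2091 + 4377/10421)) - 13454/1399 = -1/(140*(-444881/1281783)) - 13454/1399 = -1/140*(-1281783/444881) - 13454/1399 = 1281783/62283340 - 13454/1399 = -836166841943/87134392660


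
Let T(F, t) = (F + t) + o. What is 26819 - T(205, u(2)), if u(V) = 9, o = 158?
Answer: 26447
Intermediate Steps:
T(F, t) = 158 + F + t (T(F, t) = (F + t) + 158 = 158 + F + t)
26819 - T(205, u(2)) = 26819 - (158 + 205 + 9) = 26819 - 1*372 = 26819 - 372 = 26447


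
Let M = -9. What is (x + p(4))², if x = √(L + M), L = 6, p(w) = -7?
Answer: (7 - I*√3)² ≈ 46.0 - 24.249*I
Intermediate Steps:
x = I*√3 (x = √(6 - 9) = √(-3) = I*√3 ≈ 1.732*I)
(x + p(4))² = (I*√3 - 7)² = (-7 + I*√3)²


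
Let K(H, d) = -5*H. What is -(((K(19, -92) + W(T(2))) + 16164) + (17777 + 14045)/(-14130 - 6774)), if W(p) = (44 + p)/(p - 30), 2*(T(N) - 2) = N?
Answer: -1511271745/94068 ≈ -16066.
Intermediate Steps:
T(N) = 2 + N/2
W(p) = (44 + p)/(-30 + p)
-(((K(19, -92) + W(T(2))) + 16164) + (17777 + 14045)/(-14130 - 6774)) = -(((-5*19 + (44 + (2 + (1/2)*2))/(-30 + (2 + (1/2)*2))) + 16164) + (17777 + 14045)/(-14130 - 6774)) = -(((-95 + (44 + (2 + 1))/(-30 + (2 + 1))) + 16164) + 31822/(-20904)) = -(((-95 + (44 + 3)/(-30 + 3)) + 16164) + 31822*(-1/20904)) = -(((-95 + 47/(-27)) + 16164) - 15911/10452) = -(((-95 - 1/27*47) + 16164) - 15911/10452) = -(((-95 - 47/27) + 16164) - 15911/10452) = -((-2612/27 + 16164) - 15911/10452) = -(433816/27 - 15911/10452) = -1*1511271745/94068 = -1511271745/94068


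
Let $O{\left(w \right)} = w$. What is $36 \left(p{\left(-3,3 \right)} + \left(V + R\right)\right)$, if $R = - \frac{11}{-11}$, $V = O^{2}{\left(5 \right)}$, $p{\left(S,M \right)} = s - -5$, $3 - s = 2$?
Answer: $1152$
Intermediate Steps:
$s = 1$ ($s = 3 - 2 = 1$)
$p{\left(S,M \right)} = 6$ ($p{\left(S,M \right)} = 1 - -5 = 1 + 5 = 6$)
$V = 25$ ($V = 5^{2} = 25$)
$R = 1$ ($R = \left(-11\right) \left(- \frac{1}{11}\right) = 1$)
$36 \left(p{\left(-3,3 \right)} + \left(V + R\right)\right) = 36 \left(6 + \left(25 + 1\right)\right) = 36 \left(6 + 26\right) = 36 \cdot 32 = 1152$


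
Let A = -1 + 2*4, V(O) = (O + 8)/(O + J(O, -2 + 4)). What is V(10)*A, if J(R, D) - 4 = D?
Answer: 63/8 ≈ 7.8750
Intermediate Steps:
J(R, D) = 4 + D
V(O) = (8 + O)/(6 + O) (V(O) = (O + 8)/(O + (4 + (-2 + 4))) = (8 + O)/(O + (4 + 2)) = (8 + O)/(O + 6) = (8 + O)/(6 + O))
A = 7 (A = -1 + 8 = 7)
V(10)*A = ((8 + 10)/(6 + 10))*7 = (18/16)*7 = ((1/16)*18)*7 = (9/8)*7 = 63/8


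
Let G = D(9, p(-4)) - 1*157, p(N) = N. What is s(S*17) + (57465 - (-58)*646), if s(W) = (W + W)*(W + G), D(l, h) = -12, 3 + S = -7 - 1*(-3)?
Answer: 163477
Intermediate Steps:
S = -7 (S = -3 + (-7 - 1*(-3)) = -3 + (-7 + 3) = -3 - 4 = -7)
G = -169 (G = -12 - 1*157 = -12 - 157 = -169)
s(W) = 2*W*(-169 + W) (s(W) = (W + W)*(W - 169) = (2*W)*(-169 + W) = 2*W*(-169 + W))
s(S*17) + (57465 - (-58)*646) = 2*(-7*17)*(-169 - 7*17) + (57465 - (-58)*646) = 2*(-119)*(-169 - 119) + (57465 - 1*(-37468)) = 2*(-119)*(-288) + (57465 + 37468) = 68544 + 94933 = 163477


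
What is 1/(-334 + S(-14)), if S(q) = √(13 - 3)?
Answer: -167/55773 - √10/111546 ≈ -0.0030226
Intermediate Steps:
S(q) = √10
1/(-334 + S(-14)) = 1/(-334 + √10)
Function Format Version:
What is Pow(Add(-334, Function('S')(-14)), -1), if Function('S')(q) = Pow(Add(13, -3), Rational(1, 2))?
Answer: Add(Rational(-167, 55773), Mul(Rational(-1, 111546), Pow(10, Rational(1, 2)))) ≈ -0.0030226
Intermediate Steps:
Function('S')(q) = Pow(10, Rational(1, 2))
Pow(Add(-334, Function('S')(-14)), -1) = Pow(Add(-334, Pow(10, Rational(1, 2))), -1)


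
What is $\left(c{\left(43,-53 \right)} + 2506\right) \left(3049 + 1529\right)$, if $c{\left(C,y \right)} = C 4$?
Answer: $12259884$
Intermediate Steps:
$c{\left(C,y \right)} = 4 C$
$\left(c{\left(43,-53 \right)} + 2506\right) \left(3049 + 1529\right) = \left(4 \cdot 43 + 2506\right) \left(3049 + 1529\right) = \left(172 + 2506\right) 4578 = 2678 \cdot 4578 = 12259884$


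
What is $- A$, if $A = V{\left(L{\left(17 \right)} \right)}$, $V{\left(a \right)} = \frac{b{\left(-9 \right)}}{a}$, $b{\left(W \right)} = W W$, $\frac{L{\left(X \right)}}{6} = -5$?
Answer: $\frac{27}{10} \approx 2.7$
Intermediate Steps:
$L{\left(X \right)} = -30$ ($L{\left(X \right)} = 6 \left(-5\right) = -30$)
$b{\left(W \right)} = W^{2}$
$V{\left(a \right)} = \frac{81}{a}$ ($V{\left(a \right)} = \frac{\left(-9\right)^{2}}{a} = \frac{81}{a}$)
$A = - \frac{27}{10}$ ($A = \frac{81}{-30} = 81 \left(- \frac{1}{30}\right) = - \frac{27}{10} \approx -2.7$)
$- A = \left(-1\right) \left(- \frac{27}{10}\right) = \frac{27}{10}$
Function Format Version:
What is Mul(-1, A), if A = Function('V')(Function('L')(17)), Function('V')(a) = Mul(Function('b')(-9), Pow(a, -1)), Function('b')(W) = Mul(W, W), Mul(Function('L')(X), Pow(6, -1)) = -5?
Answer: Rational(27, 10) ≈ 2.7000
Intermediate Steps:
Function('L')(X) = -30 (Function('L')(X) = Mul(6, -5) = -30)
Function('b')(W) = Pow(W, 2)
Function('V')(a) = Mul(81, Pow(a, -1)) (Function('V')(a) = Mul(Pow(-9, 2), Pow(a, -1)) = Mul(81, Pow(a, -1)))
A = Rational(-27, 10) (A = Mul(81, Pow(-30, -1)) = Mul(81, Rational(-1, 30)) = Rational(-27, 10) ≈ -2.7000)
Mul(-1, A) = Mul(-1, Rational(-27, 10)) = Rational(27, 10)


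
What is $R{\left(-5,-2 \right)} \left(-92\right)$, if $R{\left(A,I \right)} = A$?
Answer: $460$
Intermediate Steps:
$R{\left(-5,-2 \right)} \left(-92\right) = \left(-5\right) \left(-92\right) = 460$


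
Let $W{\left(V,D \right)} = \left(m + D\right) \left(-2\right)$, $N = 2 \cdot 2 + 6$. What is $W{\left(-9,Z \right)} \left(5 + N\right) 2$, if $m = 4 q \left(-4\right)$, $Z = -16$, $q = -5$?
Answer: $-3840$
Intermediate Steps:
$m = 80$ ($m = 4 \left(-5\right) \left(-4\right) = \left(-20\right) \left(-4\right) = 80$)
$N = 10$ ($N = 4 + 6 = 10$)
$W{\left(V,D \right)} = -160 - 2 D$ ($W{\left(V,D \right)} = \left(80 + D\right) \left(-2\right) = -160 - 2 D$)
$W{\left(-9,Z \right)} \left(5 + N\right) 2 = \left(-160 - -32\right) \left(5 + 10\right) 2 = \left(-160 + 32\right) 15 \cdot 2 = \left(-128\right) 30 = -3840$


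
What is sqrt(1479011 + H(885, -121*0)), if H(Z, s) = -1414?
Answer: sqrt(1477597) ≈ 1215.6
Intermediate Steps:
sqrt(1479011 + H(885, -121*0)) = sqrt(1479011 - 1414) = sqrt(1477597)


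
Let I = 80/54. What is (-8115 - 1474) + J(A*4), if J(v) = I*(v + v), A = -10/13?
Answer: -3368939/351 ≈ -9598.1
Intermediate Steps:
I = 40/27 (I = 80*(1/54) = 40/27 ≈ 1.4815)
A = -10/13 (A = -10*1/13 = -10/13 ≈ -0.76923)
J(v) = 80*v/27 (J(v) = 40*(v + v)/27 = 40*(2*v)/27 = 80*v/27)
(-8115 - 1474) + J(A*4) = (-8115 - 1474) + 80*(-10/13*4)/27 = -9589 + (80/27)*(-40/13) = -9589 - 3200/351 = -3368939/351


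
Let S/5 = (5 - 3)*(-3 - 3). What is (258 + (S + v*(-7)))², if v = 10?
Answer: 16384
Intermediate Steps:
S = -60 (S = 5*((5 - 3)*(-3 - 3)) = 5*(2*(-6)) = 5*(-12) = -60)
(258 + (S + v*(-7)))² = (258 + (-60 + 10*(-7)))² = (258 + (-60 - 70))² = (258 - 130)² = 128² = 16384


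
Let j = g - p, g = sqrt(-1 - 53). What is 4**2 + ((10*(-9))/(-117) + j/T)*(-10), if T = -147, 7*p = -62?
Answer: 119192/13377 + 10*I*sqrt(6)/49 ≈ 8.9102 + 0.4999*I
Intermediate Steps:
p = -62/7 (p = (1/7)*(-62) = -62/7 ≈ -8.8571)
g = 3*I*sqrt(6) (g = sqrt(-54) = 3*I*sqrt(6) ≈ 7.3485*I)
j = 62/7 + 3*I*sqrt(6) (j = 3*I*sqrt(6) - 1*(-62/7) = 3*I*sqrt(6) + 62/7 = 62/7 + 3*I*sqrt(6) ≈ 8.8571 + 7.3485*I)
4**2 + ((10*(-9))/(-117) + j/T)*(-10) = 4**2 + ((10*(-9))/(-117) + (62/7 + 3*I*sqrt(6))/(-147))*(-10) = 16 + (-90*(-1/117) + (62/7 + 3*I*sqrt(6))*(-1/147))*(-10) = 16 + (10/13 + (-62/1029 - I*sqrt(6)/49))*(-10) = 16 + (9484/13377 - I*sqrt(6)/49)*(-10) = 16 + (-94840/13377 + 10*I*sqrt(6)/49) = 119192/13377 + 10*I*sqrt(6)/49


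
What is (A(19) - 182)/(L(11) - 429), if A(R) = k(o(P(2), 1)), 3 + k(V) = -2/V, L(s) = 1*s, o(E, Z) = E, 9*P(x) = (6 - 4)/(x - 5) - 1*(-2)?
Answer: 397/836 ≈ 0.47488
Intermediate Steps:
P(x) = 2/9 + 2/(9*(-5 + x)) (P(x) = ((6 - 4)/(x - 5) - 1*(-2))/9 = (2/(-5 + x) + 2)/9 = (2 + 2/(-5 + x))/9 = 2/9 + 2/(9*(-5 + x)))
L(s) = s
k(V) = -3 - 2/V
A(R) = -33/2 (A(R) = -3 - 2*9*(-5 + 2)/(2*(-4 + 2)) = -3 - 2/((2/9)*(-2)/(-3)) = -3 - 2/((2/9)*(-⅓)*(-2)) = -3 - 2/4/27 = -3 - 2*27/4 = -3 - 27/2 = -33/2)
(A(19) - 182)/(L(11) - 429) = (-33/2 - 182)/(11 - 429) = -397/2/(-418) = -397/2*(-1/418) = 397/836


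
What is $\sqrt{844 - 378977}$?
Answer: $7 i \sqrt{7717} \approx 614.92 i$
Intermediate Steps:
$\sqrt{844 - 378977} = \sqrt{-378133} = 7 i \sqrt{7717}$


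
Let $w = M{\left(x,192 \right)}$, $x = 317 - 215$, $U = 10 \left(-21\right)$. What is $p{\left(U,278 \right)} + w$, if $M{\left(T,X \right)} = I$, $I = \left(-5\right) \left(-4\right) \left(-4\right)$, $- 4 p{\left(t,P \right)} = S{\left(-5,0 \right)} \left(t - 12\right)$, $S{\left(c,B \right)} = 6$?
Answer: $253$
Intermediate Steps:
$U = -210$
$x = 102$
$p{\left(t,P \right)} = 18 - \frac{3 t}{2}$ ($p{\left(t,P \right)} = - \frac{6 \left(t - 12\right)}{4} = - \frac{6 \left(-12 + t\right)}{4} = - \frac{-72 + 6 t}{4} = 18 - \frac{3 t}{2}$)
$I = -80$ ($I = 20 \left(-4\right) = -80$)
$M{\left(T,X \right)} = -80$
$w = -80$
$p{\left(U,278 \right)} + w = \left(18 - -315\right) - 80 = \left(18 + 315\right) - 80 = 333 - 80 = 253$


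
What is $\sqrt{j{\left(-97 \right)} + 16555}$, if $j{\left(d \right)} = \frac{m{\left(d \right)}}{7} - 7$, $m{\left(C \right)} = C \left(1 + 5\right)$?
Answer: $\frac{3 \sqrt{89642}}{7} \approx 128.32$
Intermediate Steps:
$m{\left(C \right)} = 6 C$ ($m{\left(C \right)} = C 6 = 6 C$)
$j{\left(d \right)} = -7 + \frac{6 d}{7}$ ($j{\left(d \right)} = \frac{6 d}{7} - 7 = -7 + \frac{6 d}{7}$)
$\sqrt{j{\left(-97 \right)} + 16555} = \sqrt{\left(-7 + \frac{6}{7} \left(-97\right)\right) + 16555} = \sqrt{\left(-7 - \frac{582}{7}\right) + 16555} = \sqrt{- \frac{631}{7} + 16555} = \sqrt{\frac{115254}{7}} = \frac{3 \sqrt{89642}}{7}$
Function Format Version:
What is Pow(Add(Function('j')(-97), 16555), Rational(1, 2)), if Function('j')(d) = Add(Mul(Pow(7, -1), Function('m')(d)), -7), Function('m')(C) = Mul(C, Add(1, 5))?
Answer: Mul(Rational(3, 7), Pow(89642, Rational(1, 2))) ≈ 128.32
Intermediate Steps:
Function('m')(C) = Mul(6, C) (Function('m')(C) = Mul(C, 6) = Mul(6, C))
Function('j')(d) = Add(-7, Mul(Rational(6, 7), d)) (Function('j')(d) = Add(Mul(Pow(7, -1), Mul(6, d)), -7) = Add(Mul(Rational(1, 7), Mul(6, d)), -7) = Add(Mul(Rational(6, 7), d), -7) = Add(-7, Mul(Rational(6, 7), d)))
Pow(Add(Function('j')(-97), 16555), Rational(1, 2)) = Pow(Add(Add(-7, Mul(Rational(6, 7), -97)), 16555), Rational(1, 2)) = Pow(Add(Add(-7, Rational(-582, 7)), 16555), Rational(1, 2)) = Pow(Add(Rational(-631, 7), 16555), Rational(1, 2)) = Pow(Rational(115254, 7), Rational(1, 2)) = Mul(Rational(3, 7), Pow(89642, Rational(1, 2)))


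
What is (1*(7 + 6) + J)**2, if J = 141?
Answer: 23716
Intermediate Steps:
(1*(7 + 6) + J)**2 = (1*(7 + 6) + 141)**2 = (1*13 + 141)**2 = (13 + 141)**2 = 154**2 = 23716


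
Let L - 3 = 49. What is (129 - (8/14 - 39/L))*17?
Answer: 61489/28 ≈ 2196.0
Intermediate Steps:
L = 52 (L = 3 + 49 = 52)
(129 - (8/14 - 39/L))*17 = (129 - (8/14 - 39/52))*17 = (129 - (8*(1/14) - 39*1/52))*17 = (129 - (4/7 - ¾))*17 = (129 - 1*(-5/28))*17 = (129 + 5/28)*17 = (3617/28)*17 = 61489/28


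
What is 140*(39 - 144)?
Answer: -14700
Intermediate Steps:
140*(39 - 144) = 140*(-105) = -14700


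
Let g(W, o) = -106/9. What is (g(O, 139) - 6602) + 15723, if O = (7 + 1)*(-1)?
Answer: 81983/9 ≈ 9109.2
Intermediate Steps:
O = -8 (O = 8*(-1) = -8)
g(W, o) = -106/9 (g(W, o) = -106*1/9 = -106/9)
(g(O, 139) - 6602) + 15723 = (-106/9 - 6602) + 15723 = -59524/9 + 15723 = 81983/9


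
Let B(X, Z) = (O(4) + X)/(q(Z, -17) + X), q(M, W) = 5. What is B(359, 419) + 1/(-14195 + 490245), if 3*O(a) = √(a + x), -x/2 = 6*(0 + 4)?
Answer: 85451157/86641100 + I*√11/546 ≈ 0.98627 + 0.0060744*I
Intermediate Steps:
x = -48 (x = -12*(0 + 4) = -12*4 = -2*24 = -48)
O(a) = √(-48 + a)/3 (O(a) = √(a - 48)/3 = √(-48 + a)/3)
B(X, Z) = (X + 2*I*√11/3)/(5 + X) (B(X, Z) = (√(-48 + 4)/3 + X)/(5 + X) = (√(-44)/3 + X)/(5 + X) = ((2*I*√11)/3 + X)/(5 + X) = (2*I*√11/3 + X)/(5 + X) = (X + 2*I*√11/3)/(5 + X))
B(359, 419) + 1/(-14195 + 490245) = (359 + 2*I*√11/3)/(5 + 359) + 1/(-14195 + 490245) = (359 + 2*I*√11/3)/364 + 1/476050 = (359/364 + I*√11/546) + 1/476050 = 85451157/86641100 + I*√11/546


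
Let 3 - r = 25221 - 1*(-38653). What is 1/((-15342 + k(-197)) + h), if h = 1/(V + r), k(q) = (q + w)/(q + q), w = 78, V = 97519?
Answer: -6628656/101694838099 ≈ -6.5182e-5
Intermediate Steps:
r = -63871 (r = 3 - (25221 - 1*(-38653)) = 3 - (25221 + 38653) = 3 - 1*63874 = 3 - 63874 = -63871)
k(q) = (78 + q)/(2*q) (k(q) = (q + 78)/(q + q) = (78 + q)/((2*q)) = (78 + q)*(1/(2*q)) = (78 + q)/(2*q))
h = 1/33648 (h = 1/(97519 - 63871) = 1/33648 ≈ 2.9719e-5)
1/((-15342 + k(-197)) + h) = 1/((-15342 + (½)*(78 - 197)/(-197)) + 1/33648) = 1/((-15342 + (½)*(-1/197)*(-119)) + 1/33648) = 1/((-15342 + 119/394) + 1/33648) = 1/(-6044629/394 + 1/33648) = 1/(-101694838099/6628656) = -6628656/101694838099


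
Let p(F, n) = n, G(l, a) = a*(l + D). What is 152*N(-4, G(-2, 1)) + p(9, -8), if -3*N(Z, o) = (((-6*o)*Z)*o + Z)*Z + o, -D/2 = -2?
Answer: 18536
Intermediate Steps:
D = 4 (D = -2*(-2) = 4)
G(l, a) = a*(4 + l) (G(l, a) = a*(l + 4) = a*(4 + l))
N(Z, o) = -o/3 - Z*(Z - 6*Z*o²)/3 (N(Z, o) = -((((-6*o)*Z)*o + Z)*Z + o)/3 = -(((-6*Z*o)*o + Z)*Z + o)/3 = -((-6*Z*o² + Z)*Z + o)/3 = -((Z - 6*Z*o²)*Z + o)/3 = -(Z*(Z - 6*Z*o²) + o)/3 = -(o + Z*(Z - 6*Z*o²))/3 = -o/3 - Z*(Z - 6*Z*o²)/3)
152*N(-4, G(-2, 1)) + p(9, -8) = 152*(-(4 - 2)/3 - ⅓*(-4)² + 2*(-4)²*(1*(4 - 2))²) - 8 = 152*(-2/3 - ⅓*16 + 2*16*(1*2)²) - 8 = 152*(-⅓*2 - 16/3 + 2*16*2²) - 8 = 152*(-⅔ - 16/3 + 2*16*4) - 8 = 152*(-⅔ - 16/3 + 128) - 8 = 152*122 - 8 = 18544 - 8 = 18536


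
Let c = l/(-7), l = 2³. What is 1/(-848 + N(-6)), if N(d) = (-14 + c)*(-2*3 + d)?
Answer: -7/4664 ≈ -0.0015009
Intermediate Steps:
l = 8
c = -8/7 (c = 8/(-7) = 8*(-⅐) = -8/7 ≈ -1.1429)
N(d) = 636/7 - 106*d/7 (N(d) = (-14 - 8/7)*(-2*3 + d) = -106*(-6 + d)/7 = 636/7 - 106*d/7)
1/(-848 + N(-6)) = 1/(-848 + (636/7 - 106/7*(-6))) = 1/(-848 + (636/7 + 636/7)) = 1/(-848 + 1272/7) = 1/(-4664/7) = -7/4664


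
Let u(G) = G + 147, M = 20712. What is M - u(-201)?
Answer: 20766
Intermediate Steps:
u(G) = 147 + G
M - u(-201) = 20712 - (147 - 201) = 20712 - 1*(-54) = 20712 + 54 = 20766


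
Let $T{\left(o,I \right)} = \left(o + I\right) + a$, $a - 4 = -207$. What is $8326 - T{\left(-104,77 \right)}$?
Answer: $8556$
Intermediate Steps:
$a = -203$ ($a = 4 - 207 = -203$)
$T{\left(o,I \right)} = -203 + I + o$ ($T{\left(o,I \right)} = \left(o + I\right) - 203 = \left(I + o\right) - 203 = -203 + I + o$)
$8326 - T{\left(-104,77 \right)} = 8326 - \left(-203 + 77 - 104\right) = 8326 - -230 = 8326 + 230 = 8556$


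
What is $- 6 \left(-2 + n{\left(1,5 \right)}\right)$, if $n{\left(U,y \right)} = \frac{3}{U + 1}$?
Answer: $3$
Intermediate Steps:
$n{\left(U,y \right)} = \frac{3}{1 + U}$
$- 6 \left(-2 + n{\left(1,5 \right)}\right) = - 6 \left(-2 + \frac{3}{1 + 1}\right) = - 6 \left(-2 + \frac{3}{2}\right) = \left(-6\right) \left(- \frac{1}{2}\right) = 3$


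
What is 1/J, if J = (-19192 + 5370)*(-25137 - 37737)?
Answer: 1/869044428 ≈ 1.1507e-9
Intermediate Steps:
J = 869044428 (J = -13822*(-62874) = 869044428)
1/J = 1/869044428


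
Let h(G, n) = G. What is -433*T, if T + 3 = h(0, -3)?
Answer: 1299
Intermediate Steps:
T = -3 (T = -3 + 0 = -3)
-433*T = -433*(-3) = 1299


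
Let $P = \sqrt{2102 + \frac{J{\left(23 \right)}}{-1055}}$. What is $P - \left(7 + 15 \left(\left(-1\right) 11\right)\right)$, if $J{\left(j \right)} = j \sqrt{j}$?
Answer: $158 + \frac{\sqrt{2339578550 - 24265 \sqrt{23}}}{1055} \approx 203.85$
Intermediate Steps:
$J{\left(j \right)} = j^{\frac{3}{2}}$
$P = \sqrt{2102 - \frac{23 \sqrt{23}}{1055}}$ ($P = \sqrt{2102 + \frac{23^{\frac{3}{2}}}{-1055}} = \sqrt{2102 + 23 \sqrt{23} \left(- \frac{1}{1055}\right)} = \sqrt{2102 - \frac{23 \sqrt{23}}{1055}} \approx 45.846$)
$P - \left(7 + 15 \left(\left(-1\right) 11\right)\right) = \frac{\sqrt{2339578550 - 24265 \sqrt{23}}}{1055} - \left(7 + 15 \left(\left(-1\right) 11\right)\right) = \frac{\sqrt{2339578550 - 24265 \sqrt{23}}}{1055} - -158 = \frac{\sqrt{2339578550 - 24265 \sqrt{23}}}{1055} + \left(165 - 7\right) = \frac{\sqrt{2339578550 - 24265 \sqrt{23}}}{1055} + 158 = 158 + \frac{\sqrt{2339578550 - 24265 \sqrt{23}}}{1055}$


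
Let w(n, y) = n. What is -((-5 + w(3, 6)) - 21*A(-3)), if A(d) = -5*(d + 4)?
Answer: -103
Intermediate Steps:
A(d) = -20 - 5*d (A(d) = -5*(4 + d) = -20 - 5*d)
-((-5 + w(3, 6)) - 21*A(-3)) = -((-5 + 3) - 21*(-20 - 5*(-3))) = -(-2 - 21*(-20 + 15)) = -(-2 - 21*(-5)) = -(-2 + 105) = -1*103 = -103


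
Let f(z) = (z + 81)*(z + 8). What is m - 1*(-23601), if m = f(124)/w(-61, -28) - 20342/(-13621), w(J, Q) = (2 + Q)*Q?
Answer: 58603246531/2479022 ≈ 23640.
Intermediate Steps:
w(J, Q) = Q*(2 + Q)
f(z) = (8 + z)*(81 + z) (f(z) = (81 + z)*(8 + z) = (8 + z)*(81 + z))
m = 95848309/2479022 (m = (648 + 124² + 89*124)/((-28*(2 - 28))) - 20342/(-13621) = (648 + 15376 + 11036)/((-28*(-26))) - 20342*(-1/13621) = 27060/728 + 20342/13621 = 27060*(1/728) + 20342/13621 = 6765/182 + 20342/13621 = 95848309/2479022 ≈ 38.664)
m - 1*(-23601) = 95848309/2479022 - 1*(-23601) = 95848309/2479022 + 23601 = 58603246531/2479022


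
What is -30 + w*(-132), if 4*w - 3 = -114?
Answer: 3633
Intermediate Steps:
w = -111/4 (w = ¾ + (¼)*(-114) = ¾ - 57/2 = -111/4 ≈ -27.750)
-30 + w*(-132) = -30 - 111/4*(-132) = -30 + 3663 = 3633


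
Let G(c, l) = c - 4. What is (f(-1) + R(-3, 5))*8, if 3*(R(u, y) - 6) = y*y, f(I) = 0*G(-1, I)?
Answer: 344/3 ≈ 114.67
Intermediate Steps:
G(c, l) = -4 + c
f(I) = 0 (f(I) = 0*(-4 - 1) = 0*(-5) = 0)
R(u, y) = 6 + y²/3 (R(u, y) = 6 + (y*y)/3 = 6 + y²/3)
(f(-1) + R(-3, 5))*8 = (0 + (6 + (⅓)*5²))*8 = (0 + (6 + (⅓)*25))*8 = (0 + (6 + 25/3))*8 = (0 + 43/3)*8 = (43/3)*8 = 344/3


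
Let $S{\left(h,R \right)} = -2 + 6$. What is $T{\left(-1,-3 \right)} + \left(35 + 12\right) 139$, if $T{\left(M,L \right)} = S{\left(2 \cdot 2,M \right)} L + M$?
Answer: $6520$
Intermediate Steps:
$S{\left(h,R \right)} = 4$
$T{\left(M,L \right)} = M + 4 L$ ($T{\left(M,L \right)} = 4 L + M = M + 4 L$)
$T{\left(-1,-3 \right)} + \left(35 + 12\right) 139 = \left(-1 + 4 \left(-3\right)\right) + \left(35 + 12\right) 139 = \left(-1 - 12\right) + 47 \cdot 139 = -13 + 6533 = 6520$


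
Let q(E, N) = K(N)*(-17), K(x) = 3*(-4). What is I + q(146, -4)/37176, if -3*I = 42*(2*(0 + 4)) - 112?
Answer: -693901/9294 ≈ -74.661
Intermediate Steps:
K(x) = -12
q(E, N) = 204 (q(E, N) = -12*(-17) = 204)
I = -224/3 (I = -(42*(2*(0 + 4)) - 112)/3 = -(42*(2*4) - 112)/3 = -(42*8 - 112)/3 = -(336 - 112)/3 = -⅓*224 = -224/3 ≈ -74.667)
I + q(146, -4)/37176 = -224/3 + 204/37176 = -224/3 + 204*(1/37176) = -224/3 + 17/3098 = -693901/9294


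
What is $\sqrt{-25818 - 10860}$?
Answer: $i \sqrt{36678} \approx 191.52 i$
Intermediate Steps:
$\sqrt{-25818 - 10860} = \sqrt{-36678} = i \sqrt{36678}$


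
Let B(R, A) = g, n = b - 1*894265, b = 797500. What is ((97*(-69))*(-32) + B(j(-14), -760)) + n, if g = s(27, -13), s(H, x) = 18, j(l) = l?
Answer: 117429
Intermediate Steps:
n = -96765 (n = 797500 - 1*894265 = 797500 - 894265 = -96765)
g = 18
B(R, A) = 18
((97*(-69))*(-32) + B(j(-14), -760)) + n = ((97*(-69))*(-32) + 18) - 96765 = (-6693*(-32) + 18) - 96765 = (214176 + 18) - 96765 = 214194 - 96765 = 117429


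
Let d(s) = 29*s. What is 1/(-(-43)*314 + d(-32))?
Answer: 1/12574 ≈ 7.9529e-5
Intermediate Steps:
1/(-(-43)*314 + d(-32)) = 1/(-(-43)*314 + 29*(-32)) = 1/(-1*(-13502) - 928) = 1/(13502 - 928) = 1/12574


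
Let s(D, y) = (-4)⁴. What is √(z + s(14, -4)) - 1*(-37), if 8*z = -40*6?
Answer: 37 + √226 ≈ 52.033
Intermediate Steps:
s(D, y) = 256
z = -30 (z = (-40*6)/8 = (-8*30)/8 = (⅛)*(-240) = -30)
√(z + s(14, -4)) - 1*(-37) = √(-30 + 256) - 1*(-37) = √226 + 37 = 37 + √226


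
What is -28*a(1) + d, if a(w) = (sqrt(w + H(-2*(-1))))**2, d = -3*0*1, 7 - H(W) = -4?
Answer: -336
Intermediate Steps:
H(W) = 11 (H(W) = 7 - 1*(-4) = 7 + 4 = 11)
d = 0 (d = 0*1 = 0)
a(w) = 11 + w (a(w) = (sqrt(w + 11))**2 = (sqrt(11 + w))**2 = 11 + w)
-28*a(1) + d = -28*(11 + 1) + 0 = -28*12 + 0 = -336 + 0 = -336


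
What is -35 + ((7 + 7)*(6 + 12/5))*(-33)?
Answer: -19579/5 ≈ -3915.8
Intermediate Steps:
-35 + ((7 + 7)*(6 + 12/5))*(-33) = -35 + (14*(6 + 12*(1/5)))*(-33) = -35 + (14*(6 + 12/5))*(-33) = -35 + (14*(42/5))*(-33) = -35 + (588/5)*(-33) = -35 - 19404/5 = -19579/5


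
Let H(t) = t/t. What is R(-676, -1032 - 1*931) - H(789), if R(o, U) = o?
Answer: -677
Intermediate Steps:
H(t) = 1
R(-676, -1032 - 1*931) - H(789) = -676 - 1*1 = -676 - 1 = -677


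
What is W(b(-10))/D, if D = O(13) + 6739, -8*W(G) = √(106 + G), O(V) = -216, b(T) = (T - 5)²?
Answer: -√331/52184 ≈ -0.00034864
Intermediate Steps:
b(T) = (-5 + T)²
W(G) = -√(106 + G)/8
D = 6523 (D = -216 + 6739 = 6523)
W(b(-10))/D = -√(106 + (-5 - 10)²)/8/6523 = -√(106 + (-15)²)/8*(1/6523) = -√(106 + 225)/8*(1/6523) = -√331/8*(1/6523) = -√331/52184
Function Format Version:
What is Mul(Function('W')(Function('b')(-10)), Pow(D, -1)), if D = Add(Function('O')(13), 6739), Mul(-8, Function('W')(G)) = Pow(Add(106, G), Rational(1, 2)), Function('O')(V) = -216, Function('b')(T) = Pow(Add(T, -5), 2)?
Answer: Mul(Rational(-1, 52184), Pow(331, Rational(1, 2))) ≈ -0.00034864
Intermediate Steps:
Function('b')(T) = Pow(Add(-5, T), 2)
Function('W')(G) = Mul(Rational(-1, 8), Pow(Add(106, G), Rational(1, 2)))
D = 6523 (D = Add(-216, 6739) = 6523)
Mul(Function('W')(Function('b')(-10)), Pow(D, -1)) = Mul(Mul(Rational(-1, 8), Pow(Add(106, Pow(Add(-5, -10), 2)), Rational(1, 2))), Pow(6523, -1)) = Mul(Mul(Rational(-1, 8), Pow(Add(106, Pow(-15, 2)), Rational(1, 2))), Rational(1, 6523)) = Mul(Mul(Rational(-1, 8), Pow(Add(106, 225), Rational(1, 2))), Rational(1, 6523)) = Mul(Mul(Rational(-1, 8), Pow(331, Rational(1, 2))), Rational(1, 6523)) = Mul(Rational(-1, 52184), Pow(331, Rational(1, 2)))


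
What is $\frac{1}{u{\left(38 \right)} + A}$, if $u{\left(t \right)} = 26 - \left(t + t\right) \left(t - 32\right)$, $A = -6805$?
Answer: $- \frac{1}{7235} \approx -0.00013822$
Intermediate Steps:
$u{\left(t \right)} = 26 - 2 t \left(-32 + t\right)$
$\frac{1}{u{\left(38 \right)} + A} = \frac{1}{\left(26 - 2 \cdot 38^{2} + 64 \cdot 38\right) - 6805} = \frac{1}{\left(26 - 2888 + 2432\right) - 6805} = \frac{1}{-430 - 6805} = \frac{1}{-7235} = - \frac{1}{7235}$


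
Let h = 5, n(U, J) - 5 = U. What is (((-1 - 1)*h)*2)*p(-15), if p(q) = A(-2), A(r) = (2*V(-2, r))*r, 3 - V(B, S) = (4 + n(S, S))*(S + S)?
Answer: 2480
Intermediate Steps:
n(U, J) = 5 + U
V(B, S) = 3 - 2*S*(9 + S) (V(B, S) = 3 - (4 + (5 + S))*(S + S) = 3 - (9 + S)*2*S = 3 - 2*S*(9 + S))
A(r) = r*(6 - 36*r - 4*r**2) (A(r) = (2*(3 - 18*r - 2*r**2))*r = (6 - 36*r - 4*r**2)*r = r*(6 - 36*r - 4*r**2))
p(q) = -124 (p(q) = 2*(-2)*(3 - 18*(-2) - 2*(-2)**2) = 2*(-2)*(3 + 36 - 2*4) = 2*(-2)*(3 + 36 - 8) = 2*(-2)*31 = -124)
(((-1 - 1)*h)*2)*p(-15) = (((-1 - 1)*5)*2)*(-124) = (-2*5*2)*(-124) = -10*2*(-124) = -20*(-124) = 2480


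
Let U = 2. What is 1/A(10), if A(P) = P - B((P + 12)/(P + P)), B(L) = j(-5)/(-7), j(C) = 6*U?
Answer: 7/82 ≈ 0.085366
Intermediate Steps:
j(C) = 12 (j(C) = 6*2 = 12)
B(L) = -12/7 (B(L) = 12/(-7) = 12*(-⅐) = -12/7)
A(P) = 12/7 + P (A(P) = P - 1*(-12/7) = P + 12/7 = 12/7 + P)
1/A(10) = 1/(12/7 + 10) = 1/(82/7) = 7/82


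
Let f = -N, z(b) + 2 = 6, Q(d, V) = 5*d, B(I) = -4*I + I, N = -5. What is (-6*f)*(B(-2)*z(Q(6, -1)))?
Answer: -720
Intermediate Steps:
B(I) = -3*I
z(b) = 4 (z(b) = -2 + 6 = 4)
f = 5 (f = -1*(-5) = 5)
(-6*f)*(B(-2)*z(Q(6, -1))) = (-6*5)*(-3*(-2)*4) = -180*4 = -30*24 = -720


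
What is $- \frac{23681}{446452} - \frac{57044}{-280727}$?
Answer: $\frac{18819511801}{125331130604} \approx 0.15016$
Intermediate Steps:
$- \frac{23681}{446452} - \frac{57044}{-280727} = \left(-23681\right) \frac{1}{446452} - - \frac{57044}{280727} = - \frac{23681}{446452} + \frac{57044}{280727} = \frac{18819511801}{125331130604}$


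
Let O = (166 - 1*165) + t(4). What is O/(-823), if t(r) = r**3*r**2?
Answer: -1025/823 ≈ -1.2454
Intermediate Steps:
t(r) = r**5
O = 1025 (O = (166 - 1*165) + 4**5 = (166 - 165) + 1024 = 1 + 1024 = 1025)
O/(-823) = 1025/(-823) = 1025*(-1/823) = -1025/823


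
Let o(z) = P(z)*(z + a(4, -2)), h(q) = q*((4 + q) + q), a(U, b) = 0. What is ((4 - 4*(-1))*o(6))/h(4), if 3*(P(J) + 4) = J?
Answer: -2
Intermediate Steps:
P(J) = -4 + J/3
h(q) = q*(4 + 2*q)
o(z) = z*(-4 + z/3) (o(z) = (-4 + z/3)*(z + 0) = (-4 + z/3)*z = z*(-4 + z/3))
((4 - 4*(-1))*o(6))/h(4) = ((4 - 4*(-1))*((⅓)*6*(-12 + 6)))/((2*4*(2 + 4))) = ((4 + 4)*((⅓)*6*(-6)))/((2*4*6)) = (8*(-12))/48 = -96*1/48 = -2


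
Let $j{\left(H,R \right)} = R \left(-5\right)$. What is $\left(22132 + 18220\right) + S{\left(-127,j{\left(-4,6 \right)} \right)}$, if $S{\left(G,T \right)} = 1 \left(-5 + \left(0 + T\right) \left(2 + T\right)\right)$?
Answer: $41187$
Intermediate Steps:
$j{\left(H,R \right)} = - 5 R$
$S{\left(G,T \right)} = -5 + T \left(2 + T\right)$ ($S{\left(G,T \right)} = 1 \left(-5 + T \left(2 + T\right)\right) = -5 + T \left(2 + T\right)$)
$\left(22132 + 18220\right) + S{\left(-127,j{\left(-4,6 \right)} \right)} = \left(22132 + 18220\right) + \left(-5 + \left(\left(-5\right) 6\right)^{2} + 2 \left(\left(-5\right) 6\right)\right) = 40352 + \left(-5 + \left(-30\right)^{2} + 2 \left(-30\right)\right) = 40352 - -835 = 40352 + 835 = 41187$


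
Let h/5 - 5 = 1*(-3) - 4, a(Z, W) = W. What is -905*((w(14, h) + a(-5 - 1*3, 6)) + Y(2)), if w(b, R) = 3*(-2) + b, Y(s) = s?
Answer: -14480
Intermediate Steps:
h = -10 (h = 25 + 5*(1*(-3) - 4) = 25 + 5*(-3 - 4) = 25 + 5*(-7) = 25 - 35 = -10)
w(b, R) = -6 + b
-905*((w(14, h) + a(-5 - 1*3, 6)) + Y(2)) = -905*(((-6 + 14) + 6) + 2) = -905*((8 + 6) + 2) = -905*(14 + 2) = -905*16 = -14480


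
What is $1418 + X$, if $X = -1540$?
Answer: $-122$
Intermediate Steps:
$1418 + X = 1418 - 1540 = -122$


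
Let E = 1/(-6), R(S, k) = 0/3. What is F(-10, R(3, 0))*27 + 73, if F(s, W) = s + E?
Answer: -403/2 ≈ -201.50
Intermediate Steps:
R(S, k) = 0 (R(S, k) = 0*(⅓) = 0)
E = -⅙ ≈ -0.16667
F(s, W) = -⅙ + s (F(s, W) = s - ⅙ = -⅙ + s)
F(-10, R(3, 0))*27 + 73 = (-⅙ - 10)*27 + 73 = -61/6*27 + 73 = -549/2 + 73 = -403/2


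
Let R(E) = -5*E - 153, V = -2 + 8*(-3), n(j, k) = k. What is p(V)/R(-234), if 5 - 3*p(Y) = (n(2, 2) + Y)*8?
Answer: 197/3051 ≈ 0.064569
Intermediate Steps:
V = -26 (V = -2 - 24 = -26)
p(Y) = -11/3 - 8*Y/3 (p(Y) = 5/3 - (2 + Y)*8/3 = 5/3 - (16 + 8*Y)/3 = 5/3 + (-16/3 - 8*Y/3) = -11/3 - 8*Y/3)
R(E) = -153 - 5*E
p(V)/R(-234) = (-11/3 - 8/3*(-26))/(-153 - 5*(-234)) = (-11/3 + 208/3)/(-153 + 1170) = (197/3)/1017 = (197/3)*(1/1017) = 197/3051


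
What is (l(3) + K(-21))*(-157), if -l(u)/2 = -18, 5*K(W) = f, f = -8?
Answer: -27004/5 ≈ -5400.8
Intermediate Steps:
K(W) = -8/5 (K(W) = (⅕)*(-8) = -8/5)
l(u) = 36 (l(u) = -2*(-18) = 36)
(l(3) + K(-21))*(-157) = (36 - 8/5)*(-157) = (172/5)*(-157) = -27004/5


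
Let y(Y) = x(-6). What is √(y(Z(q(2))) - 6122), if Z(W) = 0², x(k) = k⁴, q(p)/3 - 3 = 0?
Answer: I*√4826 ≈ 69.469*I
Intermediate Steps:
q(p) = 9 (q(p) = 9 + 3*0 = 9 + 0 = 9)
Z(W) = 0
y(Y) = 1296 (y(Y) = (-6)⁴ = 1296)
√(y(Z(q(2))) - 6122) = √(1296 - 6122) = √(-4826) = I*√4826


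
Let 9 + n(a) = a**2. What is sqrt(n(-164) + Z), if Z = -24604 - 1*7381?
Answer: I*sqrt(5098) ≈ 71.4*I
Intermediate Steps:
n(a) = -9 + a**2
Z = -31985 (Z = -24604 - 7381 = -31985)
sqrt(n(-164) + Z) = sqrt((-9 + (-164)**2) - 31985) = sqrt((-9 + 26896) - 31985) = sqrt(26887 - 31985) = sqrt(-5098) = I*sqrt(5098)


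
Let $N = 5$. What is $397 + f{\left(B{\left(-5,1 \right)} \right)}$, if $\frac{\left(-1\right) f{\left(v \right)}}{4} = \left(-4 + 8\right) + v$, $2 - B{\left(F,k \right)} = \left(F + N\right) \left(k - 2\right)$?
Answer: $373$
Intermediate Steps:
$B{\left(F,k \right)} = 2 - \left(-2 + k\right) \left(5 + F\right)$ ($B{\left(F,k \right)} = 2 - \left(F + 5\right) \left(k - 2\right) = 2 - \left(5 + F\right) \left(-2 + k\right) = 2 - \left(-2 + k\right) \left(5 + F\right)$)
$f{\left(v \right)} = -16 - 4 v$ ($f{\left(v \right)} = - 4 \left(\left(-4 + 8\right) + v\right) = - 4 \left(4 + v\right) = -16 - 4 v$)
$397 + f{\left(B{\left(-5,1 \right)} \right)} = 397 - \left(16 + 4 \left(12 - 5 + 2 \left(-5\right) - \left(-5\right) 1\right)\right) = 397 - \left(16 + 4 \left(12 - 5 - 10 + 5\right)\right) = 397 - 24 = 373$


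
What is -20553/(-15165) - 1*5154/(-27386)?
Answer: 106837478/69218115 ≈ 1.5435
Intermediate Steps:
-20553/(-15165) - 1*5154/(-27386) = -20553*(-1/15165) - 5154*(-1/27386) = 6851/5055 + 2577/13693 = 106837478/69218115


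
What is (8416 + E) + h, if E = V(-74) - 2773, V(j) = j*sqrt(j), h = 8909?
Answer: 14552 - 74*I*sqrt(74) ≈ 14552.0 - 636.57*I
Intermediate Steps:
V(j) = j**(3/2)
E = -2773 - 74*I*sqrt(74) (E = (-74)**(3/2) - 2773 = -74*I*sqrt(74) - 2773 = -2773 - 74*I*sqrt(74) ≈ -2773.0 - 636.57*I)
(8416 + E) + h = (8416 + (-2773 - 74*I*sqrt(74))) + 8909 = (5643 - 74*I*sqrt(74)) + 8909 = 14552 - 74*I*sqrt(74)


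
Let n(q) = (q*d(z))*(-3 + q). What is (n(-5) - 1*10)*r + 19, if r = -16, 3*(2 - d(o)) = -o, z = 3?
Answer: -1741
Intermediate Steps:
d(o) = 2 + o/3 (d(o) = 2 - (-1)*o/3 = 2 + o/3)
n(q) = 3*q*(-3 + q) (n(q) = (q*(2 + (1/3)*3))*(-3 + q) = (q*(2 + 1))*(-3 + q) = (q*3)*(-3 + q) = (3*q)*(-3 + q) = 3*q*(-3 + q))
(n(-5) - 1*10)*r + 19 = (3*(-5)*(-3 - 5) - 1*10)*(-16) + 19 = (3*(-5)*(-8) - 10)*(-16) + 19 = (120 - 10)*(-16) + 19 = 110*(-16) + 19 = -1760 + 19 = -1741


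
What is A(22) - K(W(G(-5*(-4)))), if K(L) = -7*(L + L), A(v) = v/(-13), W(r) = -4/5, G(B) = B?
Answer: -838/65 ≈ -12.892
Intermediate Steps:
W(r) = -⅘ (W(r) = -4*⅕ = -⅘)
A(v) = -v/13 (A(v) = v*(-1/13) = -v/13)
K(L) = -14*L
A(22) - K(W(G(-5*(-4)))) = -1/13*22 - (-14)*(-4)/5 = -22/13 - 1*56/5 = -22/13 - 56/5 = -838/65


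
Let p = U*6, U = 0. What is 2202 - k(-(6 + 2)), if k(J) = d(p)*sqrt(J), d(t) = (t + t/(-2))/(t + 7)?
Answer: 2202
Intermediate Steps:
p = 0 (p = 0*6 = 0)
d(t) = t/(2*(7 + t)) (d(t) = (t + t*(-1/2))/(7 + t) = (t - t/2)/(7 + t) = (t/2)/(7 + t) = t/(2*(7 + t)))
k(J) = 0 (k(J) = ((1/2)*0/(7 + 0))*sqrt(J) = ((1/2)*0/7)*sqrt(J) = ((1/2)*0*(1/7))*sqrt(J) = 0*sqrt(J) = 0)
2202 - k(-(6 + 2)) = 2202 - 1*0 = 2202 + 0 = 2202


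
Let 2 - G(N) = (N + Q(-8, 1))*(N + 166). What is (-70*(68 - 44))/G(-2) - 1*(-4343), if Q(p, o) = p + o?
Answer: 3208637/739 ≈ 4341.9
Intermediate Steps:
Q(p, o) = o + p
G(N) = 2 - (-7 + N)*(166 + N) (G(N) = 2 - (N + (1 - 8))*(N + 166) = 2 - (N - 7)*(166 + N) = 2 - (-7 + N)*(166 + N))
(-70*(68 - 44))/G(-2) - 1*(-4343) = (-70*(68 - 44))/(1164 - 1*(-2)² - 159*(-2)) - 1*(-4343) = (-70*24)/(1164 - 1*4 + 318) + 4343 = -1680/(1164 - 4 + 318) + 4343 = -1680/1478 + 4343 = -1680*1/1478 + 4343 = -840/739 + 4343 = 3208637/739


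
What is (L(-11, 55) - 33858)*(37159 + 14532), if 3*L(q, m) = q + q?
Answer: -5251598836/3 ≈ -1.7505e+9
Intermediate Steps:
L(q, m) = 2*q/3 (L(q, m) = (q + q)/3 = (2*q)/3 = 2*q/3)
(L(-11, 55) - 33858)*(37159 + 14532) = ((⅔)*(-11) - 33858)*(37159 + 14532) = (-22/3 - 33858)*51691 = -101596/3*51691 = -5251598836/3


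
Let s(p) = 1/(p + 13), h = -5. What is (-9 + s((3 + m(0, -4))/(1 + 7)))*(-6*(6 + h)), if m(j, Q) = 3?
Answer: 2946/55 ≈ 53.564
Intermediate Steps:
s(p) = 1/(13 + p)
(-9 + s((3 + m(0, -4))/(1 + 7)))*(-6*(6 + h)) = (-9 + 1/(13 + (3 + 3)/(1 + 7)))*(-6*(6 - 5)) = (-9 + 1/(13 + 6/8))*(-6*1) = (-9 + 1/(13 + 6*(⅛)))*(-6) = (-9 + 1/(13 + ¾))*(-6) = (-9 + 1/(55/4))*(-6) = (-9 + 4/55)*(-6) = -491/55*(-6) = 2946/55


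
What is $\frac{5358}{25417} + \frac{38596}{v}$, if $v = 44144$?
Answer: $\frac{304379521}{280502012} \approx 1.0851$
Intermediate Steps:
$\frac{5358}{25417} + \frac{38596}{v} = \frac{5358}{25417} + \frac{38596}{44144} = 5358 \cdot \frac{1}{25417} + 38596 \cdot \frac{1}{44144} = \frac{5358}{25417} + \frac{9649}{11036} = \frac{304379521}{280502012}$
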